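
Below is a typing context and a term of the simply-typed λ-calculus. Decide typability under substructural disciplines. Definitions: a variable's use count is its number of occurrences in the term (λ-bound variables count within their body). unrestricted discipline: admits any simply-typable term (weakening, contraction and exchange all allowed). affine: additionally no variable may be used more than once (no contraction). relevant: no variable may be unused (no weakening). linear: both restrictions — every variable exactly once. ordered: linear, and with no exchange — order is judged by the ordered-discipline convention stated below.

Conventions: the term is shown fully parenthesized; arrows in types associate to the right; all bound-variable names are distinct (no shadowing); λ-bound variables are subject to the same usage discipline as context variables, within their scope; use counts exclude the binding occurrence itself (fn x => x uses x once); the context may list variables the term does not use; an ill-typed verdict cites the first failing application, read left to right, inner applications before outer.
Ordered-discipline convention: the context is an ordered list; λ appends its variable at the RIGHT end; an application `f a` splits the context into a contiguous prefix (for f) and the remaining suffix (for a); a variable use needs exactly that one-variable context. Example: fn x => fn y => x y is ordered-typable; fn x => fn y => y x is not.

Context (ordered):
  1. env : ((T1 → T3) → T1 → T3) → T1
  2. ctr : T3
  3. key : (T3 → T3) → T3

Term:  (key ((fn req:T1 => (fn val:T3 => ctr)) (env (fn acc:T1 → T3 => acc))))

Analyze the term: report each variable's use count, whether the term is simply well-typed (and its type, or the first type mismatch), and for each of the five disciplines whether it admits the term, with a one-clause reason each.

counts: env=1; ctr=1; key=1; req (λ-bound)=0; val (λ-bound)=0; acc (λ-bound)=1
order of uses: key, ctr, env, acc
typing: the term checks, with type T3
ordered: ✗, req, val never used (weakening)
linear: ✗, req, val never used (weakening)
affine: ✓, at most one use each (env, ctr, key, req, val, acc)
relevant: ✗, req, val never used (weakening)
unrestricted: ✓, well-typed at T3; no restrictions here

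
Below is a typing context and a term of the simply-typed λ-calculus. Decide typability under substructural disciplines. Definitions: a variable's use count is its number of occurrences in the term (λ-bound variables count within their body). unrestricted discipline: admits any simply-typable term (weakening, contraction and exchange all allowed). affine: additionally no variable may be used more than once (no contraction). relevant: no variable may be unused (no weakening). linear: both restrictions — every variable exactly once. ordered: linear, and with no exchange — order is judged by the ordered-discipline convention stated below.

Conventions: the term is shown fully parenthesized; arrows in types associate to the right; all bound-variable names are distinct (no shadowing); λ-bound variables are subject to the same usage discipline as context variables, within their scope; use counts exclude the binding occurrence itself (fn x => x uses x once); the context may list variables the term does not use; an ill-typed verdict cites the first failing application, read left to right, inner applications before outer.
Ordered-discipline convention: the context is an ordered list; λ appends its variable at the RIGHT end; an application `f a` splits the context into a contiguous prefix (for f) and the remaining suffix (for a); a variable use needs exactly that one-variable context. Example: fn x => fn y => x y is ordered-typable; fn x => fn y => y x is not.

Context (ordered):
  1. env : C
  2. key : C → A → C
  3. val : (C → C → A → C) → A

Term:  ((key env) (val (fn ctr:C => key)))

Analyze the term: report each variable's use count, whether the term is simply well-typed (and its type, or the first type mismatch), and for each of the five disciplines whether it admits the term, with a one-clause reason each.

counts: env: 1, key: 2, val: 1, ctr [bound]: 0
left-to-right use order: key, env, val, key
typing: the term checks, with type C
ordered ✗ (repeated use of key ×2; needs weakening: ctr unused)
linear ✗ (repeated use of key ×2; needs weakening: ctr unused)
affine ✗ (repeated use of key ×2)
relevant ✗ (needs weakening: ctr unused)
unrestricted ✓ (well-typed at C; no restrictions here)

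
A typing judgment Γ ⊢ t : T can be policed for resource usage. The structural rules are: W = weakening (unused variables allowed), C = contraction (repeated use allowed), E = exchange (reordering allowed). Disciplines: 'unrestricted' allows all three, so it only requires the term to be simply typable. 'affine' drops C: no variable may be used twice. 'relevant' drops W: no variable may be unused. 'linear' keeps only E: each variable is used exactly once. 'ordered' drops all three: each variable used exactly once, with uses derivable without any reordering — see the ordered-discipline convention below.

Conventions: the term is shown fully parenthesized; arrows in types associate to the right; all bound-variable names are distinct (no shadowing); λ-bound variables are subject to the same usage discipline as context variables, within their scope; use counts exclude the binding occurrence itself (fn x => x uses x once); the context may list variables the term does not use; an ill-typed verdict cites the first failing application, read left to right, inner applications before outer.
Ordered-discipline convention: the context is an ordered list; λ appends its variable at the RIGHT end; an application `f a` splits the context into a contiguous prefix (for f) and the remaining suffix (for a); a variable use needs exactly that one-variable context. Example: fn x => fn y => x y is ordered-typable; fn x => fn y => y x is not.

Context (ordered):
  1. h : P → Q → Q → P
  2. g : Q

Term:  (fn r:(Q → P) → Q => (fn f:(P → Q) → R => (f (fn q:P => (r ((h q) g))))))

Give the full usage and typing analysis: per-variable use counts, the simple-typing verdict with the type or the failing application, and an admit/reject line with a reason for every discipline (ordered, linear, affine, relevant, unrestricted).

variable uses: h ×1; g ×1; r (λ-bound) ×1; f (λ-bound) ×1; q (λ-bound) ×1
order of uses: f, r, h, q, g
typing: the term checks, with type ((Q → P) → Q) → ((P → Q) → R) → R
ordered: ✗ — no contiguous prefix/suffix split fits f, r, h, q, g
linear: ✓ — each of h, g, r, f, q used exactly once
affine: ✓ — h, g, r, f, q: no repeats, contraction unneeded
relevant: ✓ — h, g, r, f, q: all used, weakening unneeded
unrestricted: ✓ — typability at ((Q → P) → Q) → ((P → Q) → R) → R is all that's needed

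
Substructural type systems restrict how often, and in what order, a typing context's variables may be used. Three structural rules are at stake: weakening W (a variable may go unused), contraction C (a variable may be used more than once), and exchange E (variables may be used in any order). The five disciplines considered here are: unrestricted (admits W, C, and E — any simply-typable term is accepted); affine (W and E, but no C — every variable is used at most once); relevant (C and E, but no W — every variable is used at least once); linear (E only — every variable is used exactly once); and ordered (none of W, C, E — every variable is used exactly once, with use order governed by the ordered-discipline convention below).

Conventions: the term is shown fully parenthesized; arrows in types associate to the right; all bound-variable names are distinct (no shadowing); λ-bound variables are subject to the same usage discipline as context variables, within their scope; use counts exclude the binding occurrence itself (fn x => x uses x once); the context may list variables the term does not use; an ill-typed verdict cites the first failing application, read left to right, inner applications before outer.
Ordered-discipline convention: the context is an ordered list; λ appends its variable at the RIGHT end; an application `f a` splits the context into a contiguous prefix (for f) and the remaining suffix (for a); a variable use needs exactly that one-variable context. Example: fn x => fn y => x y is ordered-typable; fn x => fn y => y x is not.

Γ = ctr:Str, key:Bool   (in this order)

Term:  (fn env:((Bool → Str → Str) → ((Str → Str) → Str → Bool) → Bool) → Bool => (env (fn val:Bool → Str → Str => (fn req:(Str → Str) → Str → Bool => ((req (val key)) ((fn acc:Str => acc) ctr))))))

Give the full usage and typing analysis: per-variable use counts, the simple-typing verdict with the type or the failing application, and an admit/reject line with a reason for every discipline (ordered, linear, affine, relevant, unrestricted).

variable uses: ctr=1, key=1, env (λ-bound)=1, val (λ-bound)=1, req (λ-bound)=1, acc (λ-bound)=1
use order (left to right): env, req, val, key, acc, ctr
typing: well-typed — term : (((Bool → Str → Str) → ((Str → Str) → Str → Bool) → Bool) → Bool) → Bool
ordered ✗ (needs exchange: uses follow env, req, val, key, acc, ctr)
linear ✓ (ctr, key, env, val, req, acc: one use apiece)
affine ✓ (at most one use each (ctr, key, env, val, req, acc))
relevant ✓ (ctr, key, env, val, req, acc: all used, weakening unneeded)
unrestricted ✓ (type-checks ((((Bool → Str → Str) → ((Str → Str) → Str → Bool) → Bool) → Bool) → Bool) and nothing is barred)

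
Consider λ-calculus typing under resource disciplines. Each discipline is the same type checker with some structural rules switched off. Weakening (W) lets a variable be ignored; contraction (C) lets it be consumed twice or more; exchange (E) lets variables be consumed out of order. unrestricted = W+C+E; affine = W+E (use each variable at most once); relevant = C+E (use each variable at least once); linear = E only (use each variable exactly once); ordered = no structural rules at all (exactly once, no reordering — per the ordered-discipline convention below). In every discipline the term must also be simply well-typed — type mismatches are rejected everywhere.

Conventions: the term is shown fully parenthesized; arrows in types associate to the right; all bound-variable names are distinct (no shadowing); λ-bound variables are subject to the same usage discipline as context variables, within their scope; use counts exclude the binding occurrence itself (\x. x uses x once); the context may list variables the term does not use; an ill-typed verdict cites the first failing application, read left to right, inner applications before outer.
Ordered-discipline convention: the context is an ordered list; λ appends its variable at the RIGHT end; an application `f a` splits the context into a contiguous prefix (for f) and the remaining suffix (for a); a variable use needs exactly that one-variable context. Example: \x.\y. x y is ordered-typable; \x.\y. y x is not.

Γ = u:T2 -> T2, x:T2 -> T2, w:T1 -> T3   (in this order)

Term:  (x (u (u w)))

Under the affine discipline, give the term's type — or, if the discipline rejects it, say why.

not well-typed under affine — a type mismatch blocks all five
usage: u ×2, x ×1, w ×1
uses in reading order: x, u, u, w
typing: ill-typed: an argument T1 -> T3 mismatches the expected T2
all disciplines: ordered ✗, linear ✗, affine ✗, relevant ✗, unrestricted ✗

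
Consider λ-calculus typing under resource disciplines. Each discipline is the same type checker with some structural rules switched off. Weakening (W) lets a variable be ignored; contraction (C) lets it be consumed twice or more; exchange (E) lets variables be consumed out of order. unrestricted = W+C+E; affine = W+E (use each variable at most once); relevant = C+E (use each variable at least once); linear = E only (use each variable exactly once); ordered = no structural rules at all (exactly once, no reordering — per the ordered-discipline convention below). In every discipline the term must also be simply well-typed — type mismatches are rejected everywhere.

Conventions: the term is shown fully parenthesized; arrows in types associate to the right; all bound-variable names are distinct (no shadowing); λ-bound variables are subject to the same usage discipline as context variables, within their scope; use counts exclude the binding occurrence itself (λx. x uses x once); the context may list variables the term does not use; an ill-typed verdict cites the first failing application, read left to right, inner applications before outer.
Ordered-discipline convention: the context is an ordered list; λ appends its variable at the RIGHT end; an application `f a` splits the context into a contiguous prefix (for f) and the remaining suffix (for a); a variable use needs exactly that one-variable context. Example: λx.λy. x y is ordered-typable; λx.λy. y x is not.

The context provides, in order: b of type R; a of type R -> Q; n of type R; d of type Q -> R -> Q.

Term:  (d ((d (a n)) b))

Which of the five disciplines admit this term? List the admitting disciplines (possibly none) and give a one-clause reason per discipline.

admitting disciplines: relevant, unrestricted
variable uses: b ×1; a ×1; n ×1; d ×2
uses in reading order: d, d, a, n, b
typing: ✓ — R -> Q
ordered ✗ (needs contraction — d ×2)
linear ✗ (needs contraction — d ×2)
affine ✗ (needs contraction — d ×2)
relevant ✓ (none of b, a, n, d goes unused)
unrestricted ✓ (typability at R -> Q is all that's needed)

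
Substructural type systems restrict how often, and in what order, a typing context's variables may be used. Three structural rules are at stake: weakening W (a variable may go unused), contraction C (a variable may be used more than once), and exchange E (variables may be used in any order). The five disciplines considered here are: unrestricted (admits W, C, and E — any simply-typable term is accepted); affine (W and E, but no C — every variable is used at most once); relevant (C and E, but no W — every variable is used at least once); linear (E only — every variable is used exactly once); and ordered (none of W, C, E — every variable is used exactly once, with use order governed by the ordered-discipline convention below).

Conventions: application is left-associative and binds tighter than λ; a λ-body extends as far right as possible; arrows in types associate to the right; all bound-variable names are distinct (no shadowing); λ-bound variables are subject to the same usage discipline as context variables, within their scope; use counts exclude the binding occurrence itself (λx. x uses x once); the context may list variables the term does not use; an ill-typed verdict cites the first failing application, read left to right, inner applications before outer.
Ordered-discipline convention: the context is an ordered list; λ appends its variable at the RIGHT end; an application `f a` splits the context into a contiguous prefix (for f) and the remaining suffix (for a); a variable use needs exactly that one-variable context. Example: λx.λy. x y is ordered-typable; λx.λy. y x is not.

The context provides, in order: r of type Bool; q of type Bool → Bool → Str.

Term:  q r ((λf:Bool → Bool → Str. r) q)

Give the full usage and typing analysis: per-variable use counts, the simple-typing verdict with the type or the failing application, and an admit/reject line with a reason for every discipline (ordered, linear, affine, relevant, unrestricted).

usage: r=2; q=2; f [bound]=0
left-to-right use order: q, r, r, q
typing: the term checks, with type Str
ordered ✗ (r ×2, q ×2 used more than once (contraction); needs weakening: f unused)
linear ✗ (r ×2, q ×2 used more than once (contraction); needs weakening: f unused)
affine ✗ (r ×2, q ×2 used more than once (contraction))
relevant ✗ (needs weakening: f unused)
unrestricted ✓ (well-typed at Str; no restrictions here)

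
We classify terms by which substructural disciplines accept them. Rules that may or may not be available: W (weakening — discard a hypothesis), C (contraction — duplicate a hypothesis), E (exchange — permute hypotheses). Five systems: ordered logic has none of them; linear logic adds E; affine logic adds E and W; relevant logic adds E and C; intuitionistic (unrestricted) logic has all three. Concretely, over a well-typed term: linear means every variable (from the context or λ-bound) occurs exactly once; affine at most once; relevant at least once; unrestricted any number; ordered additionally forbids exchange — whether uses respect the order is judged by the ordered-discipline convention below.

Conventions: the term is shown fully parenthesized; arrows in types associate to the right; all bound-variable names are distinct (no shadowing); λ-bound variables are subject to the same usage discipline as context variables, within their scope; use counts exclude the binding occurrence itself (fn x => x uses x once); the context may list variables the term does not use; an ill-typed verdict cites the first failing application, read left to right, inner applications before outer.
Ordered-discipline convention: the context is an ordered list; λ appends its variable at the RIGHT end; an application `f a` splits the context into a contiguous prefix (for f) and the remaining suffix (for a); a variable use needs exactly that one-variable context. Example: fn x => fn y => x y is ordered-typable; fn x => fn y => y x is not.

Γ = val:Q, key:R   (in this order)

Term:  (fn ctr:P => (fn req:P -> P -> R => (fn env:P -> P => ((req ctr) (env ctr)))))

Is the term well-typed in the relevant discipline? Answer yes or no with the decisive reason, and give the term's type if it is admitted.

no — unused: val, key — weakening required
counts: val=0; key=0; ctr (bound)=2; req (bound)=1; env (bound)=1
left-to-right use order: req, ctr, env, ctr
typing: well-typed at P -> (P -> P -> R) -> (P -> P) -> R
per-discipline verdicts: ordered ✗, linear ✗, affine ✗, relevant ✗, unrestricted ✓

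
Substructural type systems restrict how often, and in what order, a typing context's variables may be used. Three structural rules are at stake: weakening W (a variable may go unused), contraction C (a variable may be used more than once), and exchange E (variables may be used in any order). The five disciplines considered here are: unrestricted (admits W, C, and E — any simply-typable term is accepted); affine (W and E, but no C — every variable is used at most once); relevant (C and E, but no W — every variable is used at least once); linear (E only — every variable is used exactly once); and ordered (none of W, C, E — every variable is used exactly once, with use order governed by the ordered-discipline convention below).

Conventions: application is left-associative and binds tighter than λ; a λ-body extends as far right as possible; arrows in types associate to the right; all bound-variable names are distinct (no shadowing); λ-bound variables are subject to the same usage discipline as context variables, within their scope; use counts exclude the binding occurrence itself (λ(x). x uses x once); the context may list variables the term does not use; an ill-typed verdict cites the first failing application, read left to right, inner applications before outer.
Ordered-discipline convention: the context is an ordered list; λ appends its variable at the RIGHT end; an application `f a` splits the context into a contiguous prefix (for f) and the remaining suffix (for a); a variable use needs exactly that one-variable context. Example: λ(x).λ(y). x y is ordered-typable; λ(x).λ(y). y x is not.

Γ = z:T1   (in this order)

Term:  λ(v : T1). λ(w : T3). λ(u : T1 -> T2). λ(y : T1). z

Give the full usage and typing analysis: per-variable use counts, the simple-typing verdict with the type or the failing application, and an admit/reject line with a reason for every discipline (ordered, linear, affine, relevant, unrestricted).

counts: z: 1, v [bound]: 0, w [bound]: 0, u [bound]: 0, y [bound]: 0
use order (left to right): z
typing: the term checks, with type T1 -> T3 -> (T1 -> T2) -> T1 -> T1
ordered: ✗ — v, w, u, y never used (weakening)
linear: ✗ — v, w, u, y never used (weakening)
affine: ✓ — at most one use each (z, v, w, u, y)
relevant: ✗ — v, w, u, y never used (weakening)
unrestricted: ✓ — type-checks (T1 -> T3 -> (T1 -> T2) -> T1 -> T1) and nothing is barred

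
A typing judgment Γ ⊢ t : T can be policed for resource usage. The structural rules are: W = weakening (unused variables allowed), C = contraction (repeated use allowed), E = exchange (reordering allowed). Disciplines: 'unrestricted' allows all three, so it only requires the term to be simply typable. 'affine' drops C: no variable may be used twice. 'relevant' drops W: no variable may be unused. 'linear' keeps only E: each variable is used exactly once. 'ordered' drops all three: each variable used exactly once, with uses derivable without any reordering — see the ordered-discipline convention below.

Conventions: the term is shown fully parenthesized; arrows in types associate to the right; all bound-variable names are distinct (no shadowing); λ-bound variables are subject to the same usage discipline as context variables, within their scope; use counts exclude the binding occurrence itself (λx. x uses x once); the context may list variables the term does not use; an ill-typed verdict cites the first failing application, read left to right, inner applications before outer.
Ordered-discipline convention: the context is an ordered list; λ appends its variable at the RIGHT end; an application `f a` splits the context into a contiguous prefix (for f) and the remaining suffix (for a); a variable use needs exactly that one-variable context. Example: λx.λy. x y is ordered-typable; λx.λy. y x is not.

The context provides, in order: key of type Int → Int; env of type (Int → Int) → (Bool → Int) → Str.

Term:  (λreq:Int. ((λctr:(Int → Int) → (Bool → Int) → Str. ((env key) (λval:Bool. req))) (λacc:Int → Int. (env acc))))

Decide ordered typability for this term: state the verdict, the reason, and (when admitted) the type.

no — needs contraction — env ×2; needs weakening: ctr, val unused
use counts: key ×1, env ×2, req (bound) ×1, ctr (bound) ×0, val (bound) ×0, acc (bound) ×1
left-to-right use order: env, key, req, env, acc
typing: ✓ — Int → Str
per-discipline verdicts: ordered ✗, linear ✗, affine ✗, relevant ✗, unrestricted ✓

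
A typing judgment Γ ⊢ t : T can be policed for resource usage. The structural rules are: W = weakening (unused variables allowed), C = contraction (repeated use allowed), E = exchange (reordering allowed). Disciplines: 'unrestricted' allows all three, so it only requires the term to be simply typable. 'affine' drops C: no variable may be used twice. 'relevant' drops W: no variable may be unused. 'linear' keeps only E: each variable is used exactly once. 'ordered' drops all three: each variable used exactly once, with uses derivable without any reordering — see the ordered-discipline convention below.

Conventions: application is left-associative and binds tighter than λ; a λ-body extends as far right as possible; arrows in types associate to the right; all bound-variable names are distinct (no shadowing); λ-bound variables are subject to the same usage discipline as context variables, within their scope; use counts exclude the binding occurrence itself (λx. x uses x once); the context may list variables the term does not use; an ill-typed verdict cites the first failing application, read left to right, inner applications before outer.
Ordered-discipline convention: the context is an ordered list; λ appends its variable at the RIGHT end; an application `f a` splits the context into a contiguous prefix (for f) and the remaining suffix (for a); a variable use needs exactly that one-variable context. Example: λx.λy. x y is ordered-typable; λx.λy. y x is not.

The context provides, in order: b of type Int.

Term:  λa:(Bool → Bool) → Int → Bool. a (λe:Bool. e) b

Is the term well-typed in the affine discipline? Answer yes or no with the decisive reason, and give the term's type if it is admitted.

yes — at most one use each (b, a, e); term : ((Bool → Bool) → Int → Bool) → Bool
usage: b=1; a (λ-bound)=1; e (λ-bound)=1
uses in reading order: a, e, b
typing: well-typed at ((Bool → Bool) → Int → Bool) → Bool
all disciplines: ordered ✗; linear ✓; affine ✓; relevant ✓; unrestricted ✓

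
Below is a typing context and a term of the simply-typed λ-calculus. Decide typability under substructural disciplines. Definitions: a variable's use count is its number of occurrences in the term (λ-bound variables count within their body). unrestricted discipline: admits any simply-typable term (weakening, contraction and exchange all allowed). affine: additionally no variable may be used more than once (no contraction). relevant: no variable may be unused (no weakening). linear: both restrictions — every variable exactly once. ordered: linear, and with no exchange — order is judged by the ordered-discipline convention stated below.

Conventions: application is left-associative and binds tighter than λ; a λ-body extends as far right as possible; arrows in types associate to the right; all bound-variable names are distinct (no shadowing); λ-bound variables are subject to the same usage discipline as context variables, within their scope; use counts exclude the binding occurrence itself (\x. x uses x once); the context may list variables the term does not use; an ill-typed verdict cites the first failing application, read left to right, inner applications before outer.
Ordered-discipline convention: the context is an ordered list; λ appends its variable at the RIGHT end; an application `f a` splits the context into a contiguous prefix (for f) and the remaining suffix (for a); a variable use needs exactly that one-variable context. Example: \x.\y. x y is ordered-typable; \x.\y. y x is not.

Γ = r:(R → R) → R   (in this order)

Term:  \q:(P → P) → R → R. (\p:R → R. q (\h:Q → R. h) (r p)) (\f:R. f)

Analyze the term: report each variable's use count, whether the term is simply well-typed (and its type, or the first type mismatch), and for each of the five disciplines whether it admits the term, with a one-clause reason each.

counts: r ×1; q (bound) ×1; p (bound) ×1; h (bound) ×1; f (bound) ×1
uses in reading order: q, h, r, p, f
typing: ill-typed: argument of type (Q → R) → Q → R where P → P is required
ordered: ✗ — a type mismatch blocks all five
linear: ✗ — the type mismatch rejects it
affine: ✗ — not simply typable
relevant: ✗ — fails simple typing
unrestricted: ✗ — a type mismatch blocks all five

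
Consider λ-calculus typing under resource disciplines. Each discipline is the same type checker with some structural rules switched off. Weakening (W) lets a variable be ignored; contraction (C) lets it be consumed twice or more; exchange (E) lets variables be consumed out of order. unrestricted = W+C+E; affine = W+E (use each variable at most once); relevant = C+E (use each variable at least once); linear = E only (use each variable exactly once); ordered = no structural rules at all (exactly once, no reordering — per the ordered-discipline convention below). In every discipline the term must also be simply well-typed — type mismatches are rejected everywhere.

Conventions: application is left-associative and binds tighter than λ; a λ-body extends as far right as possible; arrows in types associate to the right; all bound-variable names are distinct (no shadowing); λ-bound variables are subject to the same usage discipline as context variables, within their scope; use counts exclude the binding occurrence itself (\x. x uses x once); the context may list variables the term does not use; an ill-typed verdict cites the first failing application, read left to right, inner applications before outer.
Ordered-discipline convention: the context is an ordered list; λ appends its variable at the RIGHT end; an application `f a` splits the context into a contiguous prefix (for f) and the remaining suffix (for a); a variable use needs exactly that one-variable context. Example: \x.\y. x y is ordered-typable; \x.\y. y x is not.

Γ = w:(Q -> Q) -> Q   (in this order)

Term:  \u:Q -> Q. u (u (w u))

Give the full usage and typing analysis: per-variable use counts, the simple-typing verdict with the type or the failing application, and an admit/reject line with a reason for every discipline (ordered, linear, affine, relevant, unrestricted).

usage: w: 1; u [bound]: 3
order of uses: u, u, w, u
typing: well-typed at (Q -> Q) -> Q
ordered: ✗ — repeated use of u ×3
linear: ✗ — repeated use of u ×3
affine: ✗ — repeated use of u ×3
relevant: ✓ — w, u: all used, weakening unneeded
unrestricted: ✓ — simply typable at (Q -> Q) -> Q; W, C, E all held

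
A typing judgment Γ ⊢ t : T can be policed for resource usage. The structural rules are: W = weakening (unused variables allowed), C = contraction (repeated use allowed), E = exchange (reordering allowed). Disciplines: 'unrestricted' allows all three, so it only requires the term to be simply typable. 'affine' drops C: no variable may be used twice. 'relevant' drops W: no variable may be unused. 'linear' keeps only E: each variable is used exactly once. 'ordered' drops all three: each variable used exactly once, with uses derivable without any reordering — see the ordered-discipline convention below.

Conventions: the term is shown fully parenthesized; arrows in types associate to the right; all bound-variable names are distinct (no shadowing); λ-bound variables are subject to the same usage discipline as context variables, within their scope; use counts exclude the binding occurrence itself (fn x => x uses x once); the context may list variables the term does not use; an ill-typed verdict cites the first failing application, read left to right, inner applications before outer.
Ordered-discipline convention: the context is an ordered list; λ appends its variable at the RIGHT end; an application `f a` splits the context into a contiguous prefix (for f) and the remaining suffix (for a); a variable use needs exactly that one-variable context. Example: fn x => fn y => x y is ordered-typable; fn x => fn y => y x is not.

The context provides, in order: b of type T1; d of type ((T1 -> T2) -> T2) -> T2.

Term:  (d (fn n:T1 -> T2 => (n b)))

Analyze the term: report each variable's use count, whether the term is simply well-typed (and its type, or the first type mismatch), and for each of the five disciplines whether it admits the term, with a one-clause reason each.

use counts: b: 1, d: 1, n [bound]: 1
left-to-right use order: d, n, b
typing: well-typed — term : T2
ordered: ✗, needs exchange: uses follow d, n, b
linear: ✓, b, d, n: one use apiece
affine: ✓, no duplicate uses among b, d, n
relevant: ✓, at least one use each (b, d, n)
unrestricted: ✓, typability at T2 is all that's needed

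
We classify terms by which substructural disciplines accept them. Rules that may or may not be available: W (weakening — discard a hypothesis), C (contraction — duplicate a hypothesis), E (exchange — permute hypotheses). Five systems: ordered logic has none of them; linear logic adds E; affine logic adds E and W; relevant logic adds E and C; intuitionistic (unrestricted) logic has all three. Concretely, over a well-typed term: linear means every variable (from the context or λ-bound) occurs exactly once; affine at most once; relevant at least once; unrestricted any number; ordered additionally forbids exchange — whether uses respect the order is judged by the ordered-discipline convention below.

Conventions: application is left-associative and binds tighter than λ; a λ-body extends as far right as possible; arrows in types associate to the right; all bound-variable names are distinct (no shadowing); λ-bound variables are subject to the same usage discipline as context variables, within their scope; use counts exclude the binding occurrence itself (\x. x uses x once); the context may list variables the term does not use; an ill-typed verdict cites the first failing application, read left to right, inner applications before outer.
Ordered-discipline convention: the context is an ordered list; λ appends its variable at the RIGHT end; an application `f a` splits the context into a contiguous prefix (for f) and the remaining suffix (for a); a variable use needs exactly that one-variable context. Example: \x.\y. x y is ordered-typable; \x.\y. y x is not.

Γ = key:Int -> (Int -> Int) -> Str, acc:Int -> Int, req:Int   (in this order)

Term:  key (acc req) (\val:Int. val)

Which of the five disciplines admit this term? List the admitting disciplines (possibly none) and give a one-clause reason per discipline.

admitted in: ordered, linear, affine, relevant, unrestricted
usage: key=1, acc=1, req=1, val (λ-bound)=1
uses in reading order: key, acc, req, val
typing: ✓ — Str
ordered ✓ (key, acc, req, val: once each, no exchange needed)
linear ✓ (single use per variable (key, acc, req, val))
affine ✓ (no duplicate uses among key, acc, req, val)
relevant ✓ (at least one use each (key, acc, req, val))
unrestricted ✓ (well-typed at Str; no restrictions here)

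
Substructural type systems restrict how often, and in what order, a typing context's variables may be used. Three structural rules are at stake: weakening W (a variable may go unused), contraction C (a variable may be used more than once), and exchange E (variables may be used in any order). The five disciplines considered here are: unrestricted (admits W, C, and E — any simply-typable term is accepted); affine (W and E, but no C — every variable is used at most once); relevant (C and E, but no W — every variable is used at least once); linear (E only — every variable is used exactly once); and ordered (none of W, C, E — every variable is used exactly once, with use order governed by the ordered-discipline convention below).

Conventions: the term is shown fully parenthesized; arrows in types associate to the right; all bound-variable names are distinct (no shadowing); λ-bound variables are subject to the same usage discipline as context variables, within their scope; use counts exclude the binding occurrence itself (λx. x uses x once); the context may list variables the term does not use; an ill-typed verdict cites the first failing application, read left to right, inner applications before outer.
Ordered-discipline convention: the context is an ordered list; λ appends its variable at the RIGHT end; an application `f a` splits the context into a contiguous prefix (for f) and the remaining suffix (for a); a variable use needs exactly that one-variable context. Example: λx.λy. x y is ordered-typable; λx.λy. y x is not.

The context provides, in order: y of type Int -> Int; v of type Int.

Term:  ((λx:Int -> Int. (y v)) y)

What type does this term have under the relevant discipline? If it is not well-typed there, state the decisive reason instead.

not well-typed under relevant — x left unused
counts: y: 2; v: 1; x (λ-bound): 0
order of uses: y, v, y
typing: well-typed — term : Int
across the five disciplines: ordered ✗ · linear ✗ · affine ✗ · relevant ✗ · unrestricted ✓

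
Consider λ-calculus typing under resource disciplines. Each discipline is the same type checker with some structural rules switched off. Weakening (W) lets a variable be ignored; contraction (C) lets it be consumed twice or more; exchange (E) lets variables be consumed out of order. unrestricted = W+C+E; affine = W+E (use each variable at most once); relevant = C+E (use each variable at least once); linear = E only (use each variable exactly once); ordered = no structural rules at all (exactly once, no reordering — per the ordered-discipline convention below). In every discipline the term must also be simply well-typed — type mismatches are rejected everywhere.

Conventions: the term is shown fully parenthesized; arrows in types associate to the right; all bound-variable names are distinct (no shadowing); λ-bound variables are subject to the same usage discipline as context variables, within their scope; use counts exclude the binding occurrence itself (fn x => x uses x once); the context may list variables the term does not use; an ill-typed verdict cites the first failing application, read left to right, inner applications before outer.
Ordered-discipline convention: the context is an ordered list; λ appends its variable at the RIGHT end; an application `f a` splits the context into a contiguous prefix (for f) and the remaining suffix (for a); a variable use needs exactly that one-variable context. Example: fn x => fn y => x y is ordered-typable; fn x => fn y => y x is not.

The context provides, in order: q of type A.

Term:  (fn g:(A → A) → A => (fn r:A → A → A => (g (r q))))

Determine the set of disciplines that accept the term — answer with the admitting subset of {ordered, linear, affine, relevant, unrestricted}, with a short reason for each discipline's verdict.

admitted in: linear, affine, relevant, unrestricted
variable uses: q: 1×, g [bound]: 1×, r [bound]: 1×
uses in reading order: g, r, q
typing: ✓ — ((A → A) → A) → (A → A → A) → A
ordered ✗ (needs exchange: uses follow g, r, q)
linear ✓ (exactly-once usage across q, g, r)
affine ✓ (none of q, g, r used more than once)
relevant ✓ (none of q, g, r goes unused)
unrestricted ✓ (typability at ((A → A) → A) → (A → A → A) → A is all that's needed)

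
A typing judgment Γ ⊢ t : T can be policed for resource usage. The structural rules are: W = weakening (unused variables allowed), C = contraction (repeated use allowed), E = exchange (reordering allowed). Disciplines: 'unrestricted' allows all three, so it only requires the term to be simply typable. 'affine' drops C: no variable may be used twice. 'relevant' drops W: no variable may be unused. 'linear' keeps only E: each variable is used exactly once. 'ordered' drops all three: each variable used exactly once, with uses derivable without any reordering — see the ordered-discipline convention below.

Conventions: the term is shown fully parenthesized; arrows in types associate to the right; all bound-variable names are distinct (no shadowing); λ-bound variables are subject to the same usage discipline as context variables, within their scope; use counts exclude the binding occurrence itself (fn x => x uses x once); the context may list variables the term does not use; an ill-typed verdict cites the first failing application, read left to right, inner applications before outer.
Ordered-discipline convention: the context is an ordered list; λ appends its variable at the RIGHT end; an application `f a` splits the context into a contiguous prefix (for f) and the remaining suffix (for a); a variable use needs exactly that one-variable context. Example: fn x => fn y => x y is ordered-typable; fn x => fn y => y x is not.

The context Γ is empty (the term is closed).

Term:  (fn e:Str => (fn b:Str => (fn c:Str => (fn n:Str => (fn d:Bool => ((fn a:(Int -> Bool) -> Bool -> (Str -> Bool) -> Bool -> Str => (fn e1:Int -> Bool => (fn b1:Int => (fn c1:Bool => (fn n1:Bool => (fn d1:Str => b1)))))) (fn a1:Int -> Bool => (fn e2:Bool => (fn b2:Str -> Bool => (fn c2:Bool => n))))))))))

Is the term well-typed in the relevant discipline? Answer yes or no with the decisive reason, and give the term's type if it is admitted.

no — needs weakening: e, b, c, d, a, e1, c1, n1, d1, a1, e2, b2, c2 unused
usage: e [bound]: 0×, b [bound]: 0×, c [bound]: 0×, n [bound]: 1×, d [bound]: 0×, a [bound]: 0×, e1 [bound]: 0×, b1 [bound]: 1×, c1 [bound]: 0×, n1 [bound]: 0×, d1 [bound]: 0×, a1 [bound]: 0×, e2 [bound]: 0×, b2 [bound]: 0×, c2 [bound]: 0×
left-to-right use order: b1, n
typing: ✓ — Str -> Str -> Str -> Str -> Bool -> (Int -> Bool) -> Int -> Bool -> Bool -> Str -> Int
per-discipline verdicts: ordered ✗, linear ✗, affine ✓, relevant ✗, unrestricted ✓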